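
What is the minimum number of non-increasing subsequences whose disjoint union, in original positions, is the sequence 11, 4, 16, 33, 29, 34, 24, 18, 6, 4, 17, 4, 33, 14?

The minimum number of non-increasing subsequences covering a sequence equals the length of its longest strictly increasing subsequence.
LIS length is 4 (e.g. 11, 16, 33, 34), so 4 piles are needed.

4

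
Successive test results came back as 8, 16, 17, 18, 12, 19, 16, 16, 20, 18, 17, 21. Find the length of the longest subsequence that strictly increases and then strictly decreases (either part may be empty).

inc[i] = longest strictly increasing subsequence ending at i; dec[i] = longest strictly decreasing subsequence starting at i:
i:      1  2  3  4  5  6  7  8  9 10 11 12
a[i]:   8 16 17 18 12 19 16 16 20 18 17 21
inc:    1  2  3  4  2  5  3  3  6  4  4  7
dec:    1  2  2  2  1  3  1  1  3  2  1  1
Best peak at i=9 (value 20): inc=6, dec=3, length 6+3−1 = 8.

8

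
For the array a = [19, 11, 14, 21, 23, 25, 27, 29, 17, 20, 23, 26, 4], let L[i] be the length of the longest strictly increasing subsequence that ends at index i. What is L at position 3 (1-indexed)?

dp[i] = 1 + max{dp[j] : j<i, a[j]<a[i]} (or 1 if no such j):
i:      1  2  3  4  5  6  7  8  9 10 11 12 13
a[i]:  19 11 14 21 23 25 27 29 17 20 23 26  4
dp:     1  1  2  3  4  5  6  7  3  4  5  6  1
At index 3 the value is 2.

2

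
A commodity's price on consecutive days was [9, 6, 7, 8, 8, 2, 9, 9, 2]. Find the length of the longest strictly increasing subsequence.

Track the smallest tail for each achievable length (strict):
9 → extends → [9]
6 → replaces 9 → [6]
7 → extends → [6, 7]
8 → extends → [6, 7, 8]
8 → already a tail → [6, 7, 8]
2 → replaces 6 → [2, 7, 8]
9 → extends → [2, 7, 8, 9]
9 → already a tail → [2, 7, 8, 9]
2 → already a tail → [2, 7, 8, 9]
Four tails, so the longest strictly increasing subsequence has length 4 (e.g. 6, 7, 8, 9).

4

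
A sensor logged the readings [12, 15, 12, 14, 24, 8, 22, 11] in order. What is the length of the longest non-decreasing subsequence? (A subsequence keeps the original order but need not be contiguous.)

4

Let dp[i] be the length of the longest such subsequence ending at index i:
i:      1  2  3  4  5  6  7  8
a[i]:  12 15 12 14 24  8 22 11
dp:     1  2  2  3  4  1  4  2
Maximum dp value is 4.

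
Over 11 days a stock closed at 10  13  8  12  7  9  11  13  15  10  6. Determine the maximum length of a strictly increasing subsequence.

Let dp[i] be the length of the longest such subsequence ending at index i:
i:      1  2  3  4  5  6  7  8  9 10 11
a[i]:  10 13  8 12  7  9 11 13 15 10  6
dp:     1  2  1  2  1  2  3  4  5  3  1
Maximum dp value is 5.

5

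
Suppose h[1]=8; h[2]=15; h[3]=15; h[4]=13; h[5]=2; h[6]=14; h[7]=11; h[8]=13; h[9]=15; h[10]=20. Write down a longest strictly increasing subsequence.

Patience tails give the LIS length; then backtrack through the dp parents:
8 → extends → [8]
15 → extends → [8, 15]
15 → already a tail → [8, 15]
13 → replaces 15 → [8, 13]
2 → replaces 8 → [2, 13]
14 → extends → [2, 13, 14]
11 → replaces 13 → [2, 11, 14]
13 → replaces 14 → [2, 11, 13]
15 → extends → [2, 11, 13, 15]
20 → extends → [2, 11, 13, 15, 20]
Length 5; one witness is 8, 13, 14, 15, 20.

8, 13, 14, 15, 20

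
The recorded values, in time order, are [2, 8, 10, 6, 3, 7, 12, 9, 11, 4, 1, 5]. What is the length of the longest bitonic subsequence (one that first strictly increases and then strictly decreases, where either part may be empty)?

7

inc[i] = longest strictly increasing subsequence ending at i; dec[i] = longest strictly decreasing subsequence starting at i:
i:      1  2  3  4  5  6  7  8  9 10 11 12
a[i]:   2  8 10  6  3  7 12  9 11  4  1  5
inc:    1  2  3  2  2  3  4  4  5  3  1  4
dec:    2  4  4  3  2  3  4  3  3  2  1  1
Best peak at i=7 (value 12): inc=4, dec=4, length 4+4−1 = 7.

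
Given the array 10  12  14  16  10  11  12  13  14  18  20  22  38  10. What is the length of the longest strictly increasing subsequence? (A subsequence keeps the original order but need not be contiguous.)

Track the smallest tail for each achievable length (strict):
10 → extends → [10]
12 → extends → [10, 12]
14 → extends → [10, 12, 14]
16 → extends → [10, 12, 14, 16]
10 → already a tail → [10, 12, 14, 16]
11 → replaces 12 → [10, 11, 14, 16]
12 → replaces 14 → [10, 11, 12, 16]
13 → replaces 16 → [10, 11, 12, 13]
14 → extends → [10, 11, 12, 13, 14]
18 → extends → [10, 11, 12, 13, 14, 18]
20 → extends → [10, 11, 12, 13, 14, 18, 20]
22 → extends → [10, 11, 12, 13, 14, 18, 20, 22]
38 → extends → [10, 11, 12, 13, 14, 18, 20, 22, 38]
10 → already a tail → [10, 11, 12, 13, 14, 18, 20, 22, 38]
Nine tails, so the longest strictly increasing subsequence has length 9 (e.g. 10, 11, 12, 13, 14, 18, 20, 22, 38).

9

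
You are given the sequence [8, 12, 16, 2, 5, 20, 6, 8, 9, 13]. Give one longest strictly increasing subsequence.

Patience tails give the LIS length; then backtrack through the dp parents:
8 → extends → [8]
12 → extends → [8, 12]
16 → extends → [8, 12, 16]
2 → replaces 8 → [2, 12, 16]
5 → replaces 12 → [2, 5, 16]
20 → extends → [2, 5, 16, 20]
6 → replaces 16 → [2, 5, 6, 20]
8 → replaces 20 → [2, 5, 6, 8]
9 → extends → [2, 5, 6, 8, 9]
13 → extends → [2, 5, 6, 8, 9, 13]
Length 6; one witness is 2, 5, 6, 8, 9, 13.

2, 5, 6, 8, 9, 13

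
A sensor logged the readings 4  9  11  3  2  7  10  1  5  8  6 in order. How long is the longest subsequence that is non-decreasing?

Track the smallest tail for each achievable length (allowing ties):
4 → extends → [4]
9 → extends → [4, 9]
11 → extends → [4, 9, 11]
3 → replaces 4 → [3, 9, 11]
2 → replaces 3 → [2, 9, 11]
7 → replaces 9 → [2, 7, 11]
10 → replaces 11 → [2, 7, 10]
1 → replaces 2 → [1, 7, 10]
5 → replaces 7 → [1, 5, 10]
8 → replaces 10 → [1, 5, 8]
6 → replaces 8 → [1, 5, 6]
Three tails, so the longest non-decreasing subsequence has length 3 (e.g. 4, 9, 11).

3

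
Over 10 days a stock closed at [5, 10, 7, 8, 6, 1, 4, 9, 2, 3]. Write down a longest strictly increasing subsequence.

Patience tails give the LIS length; then backtrack through the dp parents:
5 → extends → [5]
10 → extends → [5, 10]
7 → replaces 10 → [5, 7]
8 → extends → [5, 7, 8]
6 → replaces 7 → [5, 6, 8]
1 → replaces 5 → [1, 6, 8]
4 → replaces 6 → [1, 4, 8]
9 → extends → [1, 4, 8, 9]
2 → replaces 4 → [1, 2, 8, 9]
3 → replaces 8 → [1, 2, 3, 9]
Length 4; one witness is 5, 7, 8, 9.

5, 7, 8, 9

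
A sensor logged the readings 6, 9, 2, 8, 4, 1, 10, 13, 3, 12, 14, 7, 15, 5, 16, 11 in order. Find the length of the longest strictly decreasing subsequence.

4

Negate each value so 'decreasing' becomes 'increasing', then run patience tails on the negated sequence:
-6 → extends → [-6]
-9 → replaces -6 → [-9]
-2 → extends → [-9, -2]
-8 → replaces -2 → [-9, -8]
-4 → extends → [-9, -8, -4]
-1 → extends → [-9, -8, -4, -1]
-10 → replaces -9 → [-10, -8, -4, -1]
-13 → replaces -10 → [-13, -8, -4, -1]
-3 → replaces -1 → [-13, -8, -4, -3]
-12 → replaces -8 → [-13, -12, -4, -3]
-14 → replaces -13 → [-14, -12, -4, -3]
-7 → replaces -4 → [-14, -12, -7, -3]
-15 → replaces -14 → [-15, -12, -7, -3]
-5 → replaces -3 → [-15, -12, -7, -5]
-16 → replaces -15 → [-16, -12, -7, -5]
-11 → replaces -7 → [-16, -12, -11, -5]
Four tails, so the longest strictly decreasing subsequence of the original has length 4.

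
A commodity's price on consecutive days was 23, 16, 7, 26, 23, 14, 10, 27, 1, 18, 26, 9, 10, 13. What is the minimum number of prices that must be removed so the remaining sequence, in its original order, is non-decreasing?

Fewest deletions = n − (longest non-decreasing subsequence).
i:      1  2  3  4  5  6  7  8  9 10 11 12 13 14
a[i]:  23 16  7 26 23 14 10 27  1 18 26  9 10 13
dp:     1  1  1  2  2  2  2  3  1  3  4  2  3  4
max dp = 4, so deletions = 14 − 4 = 10.

10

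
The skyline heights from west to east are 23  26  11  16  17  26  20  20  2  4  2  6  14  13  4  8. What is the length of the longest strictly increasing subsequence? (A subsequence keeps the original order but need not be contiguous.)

4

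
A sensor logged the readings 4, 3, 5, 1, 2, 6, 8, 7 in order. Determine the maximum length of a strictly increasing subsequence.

4

Let dp[i] be the length of the longest such subsequence ending at index i:
i:     1 2 3 4 5 6 7 8
a[i]:  4 3 5 1 2 6 8 7
dp:    1 1 2 1 2 3 4 4
Maximum dp value is 4.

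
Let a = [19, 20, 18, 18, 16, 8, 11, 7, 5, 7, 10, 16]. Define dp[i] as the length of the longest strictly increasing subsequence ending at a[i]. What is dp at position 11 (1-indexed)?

3

dp[i] = 1 + max{dp[j] : j<i, a[j]<a[i]} (or 1 if no such j):
i:      1  2  3  4  5  6  7  8  9 10 11 12
a[i]:  19 20 18 18 16  8 11  7  5  7 10 16
dp:     1  2  1  1  1  1  2  1  1  2  3  4
At index 11 the value is 3.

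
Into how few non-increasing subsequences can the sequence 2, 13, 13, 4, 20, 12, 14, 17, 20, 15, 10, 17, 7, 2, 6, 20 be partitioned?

7

The minimum number of non-increasing subsequences covering a sequence equals the length of its longest strictly increasing subsequence.
LIS length is 7 (e.g. 2, 4, 12, 14, 15, 17, 20), so 7 piles are needed.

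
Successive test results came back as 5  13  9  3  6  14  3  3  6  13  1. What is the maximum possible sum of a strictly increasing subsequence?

Let S[i] be the best sum of a strictly increasing subsequence ending at i:
i:      1  2  3  4  5  6  7  8  9 10 11
a[i]:   5 13  9  3  6 14  3  3  6 13  1
S:      5 18 14  3 11 32  3  3 11 27  1
Maximum is 32 (e.g. 5 + 13 + 14).

32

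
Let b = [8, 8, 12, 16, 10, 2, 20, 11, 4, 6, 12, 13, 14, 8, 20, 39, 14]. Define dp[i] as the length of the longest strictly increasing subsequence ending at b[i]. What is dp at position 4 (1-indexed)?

3

dp[i] = 1 + max{dp[j] : j<i, b[j]<b[i]} (or 1 if no such j):
i:      1  2  3  4  5  6  7  8  9 10 11 12 13 14 15 16 17
b[i]:   8  8 12 16 10  2 20 11  4  6 12 13 14  8 20 39 14
dp:     1  1  2  3  2  1  4  3  2  3  4  5  6  4  7  8  6
At index 4 the value is 3.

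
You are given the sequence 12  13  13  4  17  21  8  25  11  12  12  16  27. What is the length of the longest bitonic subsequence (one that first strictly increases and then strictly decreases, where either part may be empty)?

6

inc[i] = longest strictly increasing subsequence ending at i; dec[i] = longest strictly decreasing subsequence starting at i:
i:      1  2  3  4  5  6  7  8  9 10 11 12 13
a[i]:  12 13 13  4 17 21  8 25 11 12 12 16 27
inc:    1  2  2  1  3  4  2  5  3  4  4  5  6
dec:    2  2  2  1  2  2  1  2  1  1  1  1  1
Best peak at i=8 (value 25): inc=5, dec=2, length 5+2−1 = 6.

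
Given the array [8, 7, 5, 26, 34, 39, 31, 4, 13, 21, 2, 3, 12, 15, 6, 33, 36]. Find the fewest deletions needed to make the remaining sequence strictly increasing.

Fewest deletions = n − (longest strictly increasing subsequence).
i:      1  2  3  4  5  6  7  8  9 10 11 12 13 14 15 16 17
a[i]:   8  7  5 26 34 39 31  4 13 21  2  3 12 15  6 33 36
dp:     1  1  1  2  3  4  3  1  2  3  1  2  3  4  3  5  6
max dp = 6, so deletions = 17 − 6 = 11.

11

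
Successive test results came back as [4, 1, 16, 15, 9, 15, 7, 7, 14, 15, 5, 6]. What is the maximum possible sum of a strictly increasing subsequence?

Let S[i] be the best sum of a strictly increasing subsequence ending at i:
i:      1  2  3  4  5  6  7  8  9 10 11 12
a[i]:   4  1 16 15  9 15  7  7 14 15  5  6
S:      4  1 20 19 13 28 11 11 27 42  9 15
Maximum is 42 (e.g. 4 + 9 + 14 + 15).

42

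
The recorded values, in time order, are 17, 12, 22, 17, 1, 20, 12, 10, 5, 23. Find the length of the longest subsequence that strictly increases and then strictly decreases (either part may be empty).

inc[i] = longest strictly increasing subsequence ending at i; dec[i] = longest strictly decreasing subsequence starting at i:
i:      1  2  3  4  5  6  7  8  9 10
a[i]:  17 12 22 17  1 20 12 10  5 23
inc:    1  1  2  2  1  3  2  2  2  4
dec:    4  3  5  4  1  4  3  2  1  1
Best peak at i=3 (value 22): inc=2, dec=5, length 2+5−1 = 6.

6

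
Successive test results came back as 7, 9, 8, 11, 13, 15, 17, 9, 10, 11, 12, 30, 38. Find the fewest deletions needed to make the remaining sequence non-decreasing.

5

Fewest deletions = n − (longest non-decreasing subsequence).
Patience tails:
7 → extends → [7]
9 → extends → [7, 9]
8 → replaces 9 → [7, 8]
11 → extends → [7, 8, 11]
13 → extends → [7, 8, 11, 13]
15 → extends → [7, 8, 11, 13, 15]
17 → extends → [7, 8, 11, 13, 15, 17]
9 → replaces 11 → [7, 8, 9, 13, 15, 17]
10 → replaces 13 → [7, 8, 9, 10, 15, 17]
11 → replaces 15 → [7, 8, 9, 10, 11, 17]
12 → replaces 17 → [7, 8, 9, 10, 11, 12]
30 → extends → [7, 8, 9, 10, 11, 12, 30]
38 → extends → [7, 8, 9, 10, 11, 12, 30, 38]
Longest non-decreasing subsequence has length 8, so deletions = 13 − 8 = 5.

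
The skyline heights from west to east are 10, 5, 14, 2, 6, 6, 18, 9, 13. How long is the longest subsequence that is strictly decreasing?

3

Negate each value so 'decreasing' becomes 'increasing', then run patience tails on the negated sequence:
-10 → extends → [-10]
-5 → extends → [-10, -5]
-14 → replaces -10 → [-14, -5]
-2 → extends → [-14, -5, -2]
-6 → replaces -5 → [-14, -6, -2]
-6 → already a tail → [-14, -6, -2]
-18 → replaces -14 → [-18, -6, -2]
-9 → replaces -6 → [-18, -9, -2]
-13 → replaces -9 → [-18, -13, -2]
Three tails, so the longest strictly decreasing subsequence of the original has length 3.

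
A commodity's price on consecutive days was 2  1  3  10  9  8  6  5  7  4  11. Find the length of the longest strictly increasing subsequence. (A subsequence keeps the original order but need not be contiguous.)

5

Track the smallest tail for each achievable length (strict):
2 → extends → [2]
1 → replaces 2 → [1]
3 → extends → [1, 3]
10 → extends → [1, 3, 10]
9 → replaces 10 → [1, 3, 9]
8 → replaces 9 → [1, 3, 8]
6 → replaces 8 → [1, 3, 6]
5 → replaces 6 → [1, 3, 5]
7 → extends → [1, 3, 5, 7]
4 → replaces 5 → [1, 3, 4, 7]
11 → extends → [1, 3, 4, 7, 11]
Five tails, so the longest strictly increasing subsequence has length 5 (e.g. 2, 3, 6, 7, 11).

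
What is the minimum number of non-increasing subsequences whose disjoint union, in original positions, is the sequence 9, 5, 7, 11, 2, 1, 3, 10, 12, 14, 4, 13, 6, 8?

5

The minimum number of non-increasing subsequences covering a sequence equals the length of its longest strictly increasing subsequence.
LIS length is 5 (e.g. 5, 7, 11, 12, 14), so 5 piles are needed.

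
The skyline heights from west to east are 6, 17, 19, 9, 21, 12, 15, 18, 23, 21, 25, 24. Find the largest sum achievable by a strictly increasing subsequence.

Let S[i] be the best sum of a strictly increasing subsequence ending at i:
i:       1   2   3   4   5   6   7   8   9  10  11  12
a[i]:    6  17  19   9  21  12  15  18  23  21  25  24
S:       6  23  42  15  63  27  42  60  86  81 111 110
Maximum is 111 (e.g. 6 + 17 + 19 + 21 + 23 + 25).

111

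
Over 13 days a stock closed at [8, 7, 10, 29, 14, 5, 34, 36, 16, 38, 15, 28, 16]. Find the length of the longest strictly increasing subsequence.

Let dp[i] be the length of the longest such subsequence ending at index i:
i:      1  2  3  4  5  6  7  8  9 10 11 12 13
a[i]:   8  7 10 29 14  5 34 36 16 38 15 28 16
dp:     1  1  2  3  3  1  4  5  4  6  4  5  5
Maximum dp value is 6.

6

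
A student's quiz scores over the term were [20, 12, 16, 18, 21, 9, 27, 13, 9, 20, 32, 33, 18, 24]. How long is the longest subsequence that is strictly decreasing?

Let dp[i] be the longest strictly decreasing subsequence ending at i:
i:      1  2  3  4  5  6  7  8  9 10 11 12 13 14
a[i]:  20 12 16 18 21  9 27 13  9 20 32 33 18 24
dp:     1  2  2  2  1  3  1  3  4  2  1  1  3  2
Maximum is 4.

4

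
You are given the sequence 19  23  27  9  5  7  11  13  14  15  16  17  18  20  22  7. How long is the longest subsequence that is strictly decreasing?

3

Negate each value so 'decreasing' becomes 'increasing', then run patience tails on the negated sequence:
-19 → extends → [-19]
-23 → replaces -19 → [-23]
-27 → replaces -23 → [-27]
-9 → extends → [-27, -9]
-5 → extends → [-27, -9, -5]
-7 → replaces -5 → [-27, -9, -7]
-11 → replaces -9 → [-27, -11, -7]
-13 → replaces -11 → [-27, -13, -7]
-14 → replaces -13 → [-27, -14, -7]
-15 → replaces -14 → [-27, -15, -7]
-16 → replaces -15 → [-27, -16, -7]
-17 → replaces -16 → [-27, -17, -7]
-18 → replaces -17 → [-27, -18, -7]
-20 → replaces -18 → [-27, -20, -7]
-22 → replaces -20 → [-27, -22, -7]
-7 → already a tail → [-27, -22, -7]
Three tails, so the longest strictly decreasing subsequence of the original has length 3.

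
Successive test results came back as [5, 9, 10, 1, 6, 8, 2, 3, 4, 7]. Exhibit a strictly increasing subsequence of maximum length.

Patience tails give the LIS length; then backtrack through the dp parents:
5 → extends → [5]
9 → extends → [5, 9]
10 → extends → [5, 9, 10]
1 → replaces 5 → [1, 9, 10]
6 → replaces 9 → [1, 6, 10]
8 → replaces 10 → [1, 6, 8]
2 → replaces 6 → [1, 2, 8]
3 → replaces 8 → [1, 2, 3]
4 → extends → [1, 2, 3, 4]
7 → extends → [1, 2, 3, 4, 7]
Length 5; one witness is 1, 2, 3, 4, 7.

1, 2, 3, 4, 7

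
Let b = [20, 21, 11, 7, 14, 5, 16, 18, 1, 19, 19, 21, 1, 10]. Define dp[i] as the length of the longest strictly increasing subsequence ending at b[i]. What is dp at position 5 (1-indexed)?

dp[i] = 1 + max{dp[j] : j<i, b[j]<b[i]} (or 1 if no such j):
i:      1  2  3  4  5  6  7  8  9 10 11 12 13 14
b[i]:  20 21 11  7 14  5 16 18  1 19 19 21  1 10
dp:     1  2  1  1  2  1  3  4  1  5  5  6  1  2
At index 5 the value is 2.

2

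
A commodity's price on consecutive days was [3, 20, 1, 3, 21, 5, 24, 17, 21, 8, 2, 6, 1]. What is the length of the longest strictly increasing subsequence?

5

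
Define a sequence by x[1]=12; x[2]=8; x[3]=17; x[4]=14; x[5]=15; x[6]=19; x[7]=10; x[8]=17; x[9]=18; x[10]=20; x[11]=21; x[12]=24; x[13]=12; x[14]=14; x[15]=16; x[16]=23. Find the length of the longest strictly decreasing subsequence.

Let dp[i] be the longest strictly decreasing subsequence ending at i:
i:      1  2  3  4  5  6  7  8  9 10 11 12 13 14 15 16
x[i]:  12  8 17 14 15 19 10 17 18 20 21 24 12 14 16 23
dp:     1  2  1  2  2  1  3  2  2  1  1  1  3  3  3  2
Maximum is 3.

3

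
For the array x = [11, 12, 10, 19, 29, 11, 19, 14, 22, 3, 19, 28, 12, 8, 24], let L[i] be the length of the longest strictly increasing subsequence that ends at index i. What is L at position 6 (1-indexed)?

dp[i] = 1 + max{dp[j] : j<i, x[j]<x[i]} (or 1 if no such j):
i:      1  2  3  4  5  6  7  8  9 10 11 12 13 14 15
x[i]:  11 12 10 19 29 11 19 14 22  3 19 28 12  8 24
dp:     1  2  1  3  4  2  3  3  4  1  4  5  3  2  5
At index 6 the value is 2.

2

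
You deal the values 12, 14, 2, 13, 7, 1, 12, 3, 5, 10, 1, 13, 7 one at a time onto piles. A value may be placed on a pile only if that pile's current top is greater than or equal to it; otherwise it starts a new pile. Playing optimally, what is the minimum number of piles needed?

5

Place each on the leftmost legal pile:
12 → new pile 1 (tops now [12])
14 → new pile 2 (tops now [12, 14])
2 → pile 1 (tops now [2, 14])
13 → pile 2 (tops now [2, 13])
7 → pile 2 (tops now [2, 7])
1 → pile 1 (tops now [1, 7])
12 → new pile 3 (tops now [1, 7, 12])
3 → pile 2 (tops now [1, 3, 12])
5 → pile 3 (tops now [1, 3, 5])
10 → new pile 4 (tops now [1, 3, 5, 10])
1 → pile 1 (tops now [1, 3, 5, 10])
13 → new pile 5 (tops now [1, 3, 5, 10, 13])
7 → pile 4 (tops now [1, 3, 5, 7, 13])
Five piles.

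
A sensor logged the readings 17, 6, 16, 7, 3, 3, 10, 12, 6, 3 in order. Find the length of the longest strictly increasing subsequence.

Track the smallest tail for each achievable length (strict):
17 → extends → [17]
6 → replaces 17 → [6]
16 → extends → [6, 16]
7 → replaces 16 → [6, 7]
3 → replaces 6 → [3, 7]
3 → already a tail → [3, 7]
10 → extends → [3, 7, 10]
12 → extends → [3, 7, 10, 12]
6 → replaces 7 → [3, 6, 10, 12]
3 → already a tail → [3, 6, 10, 12]
Four tails, so the longest strictly increasing subsequence has length 4 (e.g. 6, 7, 10, 12).

4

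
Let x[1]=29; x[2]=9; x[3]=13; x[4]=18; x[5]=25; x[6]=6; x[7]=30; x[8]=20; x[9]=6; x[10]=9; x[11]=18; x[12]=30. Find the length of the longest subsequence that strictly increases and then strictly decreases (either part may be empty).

7

inc[i] = longest strictly increasing subsequence ending at i; dec[i] = longest strictly decreasing subsequence starting at i:
i:      1  2  3  4  5  6  7  8  9 10 11 12
x[i]:  29  9 13 18 25  6 30 20  6  9 18 30
inc:    1  1  2  3  4  1  5  4  1  2  3  5
dec:    4  2  2  2  3  1  3  2  1  1  1  1
Best peak at i=7 (value 30): inc=5, dec=3, length 5+3−1 = 7.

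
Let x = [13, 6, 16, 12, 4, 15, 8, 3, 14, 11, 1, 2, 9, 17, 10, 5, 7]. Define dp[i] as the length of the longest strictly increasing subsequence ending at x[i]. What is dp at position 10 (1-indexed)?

3

dp[i] = 1 + max{dp[j] : j<i, x[j]<x[i]} (or 1 if no such j):
i:      1  2  3  4  5  6  7  8  9 10 11 12 13 14 15 16 17
x[i]:  13  6 16 12  4 15  8  3 14 11  1  2  9 17 10  5  7
dp:     1  1  2  2  1  3  2  1  3  3  1  2  3  4  4  3  4
At index 10 the value is 3.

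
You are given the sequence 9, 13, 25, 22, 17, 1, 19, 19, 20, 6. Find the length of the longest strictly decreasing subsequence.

4

Negate each value so 'decreasing' becomes 'increasing', then run patience tails on the negated sequence:
-9 → extends → [-9]
-13 → replaces -9 → [-13]
-25 → replaces -13 → [-25]
-22 → extends → [-25, -22]
-17 → extends → [-25, -22, -17]
-1 → extends → [-25, -22, -17, -1]
-19 → replaces -17 → [-25, -22, -19, -1]
-19 → already a tail → [-25, -22, -19, -1]
-20 → replaces -19 → [-25, -22, -20, -1]
-6 → replaces -1 → [-25, -22, -20, -6]
Four tails, so the longest strictly decreasing subsequence of the original has length 4.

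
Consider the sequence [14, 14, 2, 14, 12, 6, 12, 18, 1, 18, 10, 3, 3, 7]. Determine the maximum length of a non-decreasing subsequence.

5

Let dp[i] be the length of the longest such subsequence ending at index i:
i:      1  2  3  4  5  6  7  8  9 10 11 12 13 14
a[i]:  14 14  2 14 12  6 12 18  1 18 10  3  3  7
dp:     1  2  1  3  2  2  3  4  1  5  3  2  3  4
Maximum dp value is 5.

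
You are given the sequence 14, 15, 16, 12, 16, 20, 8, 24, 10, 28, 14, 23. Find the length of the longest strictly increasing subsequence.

Track the smallest tail for each achievable length (strict):
14 → extends → [14]
15 → extends → [14, 15]
16 → extends → [14, 15, 16]
12 → replaces 14 → [12, 15, 16]
16 → already a tail → [12, 15, 16]
20 → extends → [12, 15, 16, 20]
8 → replaces 12 → [8, 15, 16, 20]
24 → extends → [8, 15, 16, 20, 24]
10 → replaces 15 → [8, 10, 16, 20, 24]
28 → extends → [8, 10, 16, 20, 24, 28]
14 → replaces 16 → [8, 10, 14, 20, 24, 28]
23 → replaces 24 → [8, 10, 14, 20, 23, 28]
Six tails, so the longest strictly increasing subsequence has length 6 (e.g. 14, 15, 16, 20, 24, 28).

6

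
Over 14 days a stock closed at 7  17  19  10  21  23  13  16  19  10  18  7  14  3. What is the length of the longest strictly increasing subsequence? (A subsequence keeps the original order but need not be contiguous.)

5

Track the smallest tail for each achievable length (strict):
7 → extends → [7]
17 → extends → [7, 17]
19 → extends → [7, 17, 19]
10 → replaces 17 → [7, 10, 19]
21 → extends → [7, 10, 19, 21]
23 → extends → [7, 10, 19, 21, 23]
13 → replaces 19 → [7, 10, 13, 21, 23]
16 → replaces 21 → [7, 10, 13, 16, 23]
19 → replaces 23 → [7, 10, 13, 16, 19]
10 → already a tail → [7, 10, 13, 16, 19]
18 → replaces 19 → [7, 10, 13, 16, 18]
7 → already a tail → [7, 10, 13, 16, 18]
14 → replaces 16 → [7, 10, 13, 14, 18]
3 → replaces 7 → [3, 10, 13, 14, 18]
Five tails, so the longest strictly increasing subsequence has length 5 (e.g. 7, 17, 19, 21, 23).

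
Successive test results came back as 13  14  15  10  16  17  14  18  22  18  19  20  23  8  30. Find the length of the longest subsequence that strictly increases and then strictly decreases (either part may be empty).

inc[i] = longest strictly increasing subsequence ending at i; dec[i] = longest strictly decreasing subsequence starting at i:
i:      1  2  3  4  5  6  7  8  9 10 11 12 13 14 15
a[i]:  13 14 15 10 16 17 14 18 22 18 19 20 23  8 30
inc:    1  2  3  1  4  5  2  6  7  6  7  8  9  1 10
dec:    3  3  3  2  3  3  2  2  3  2  2  2  2  1  1
Best peak at i=13 (value 23): inc=9, dec=2, length 9+2−1 = 10.

10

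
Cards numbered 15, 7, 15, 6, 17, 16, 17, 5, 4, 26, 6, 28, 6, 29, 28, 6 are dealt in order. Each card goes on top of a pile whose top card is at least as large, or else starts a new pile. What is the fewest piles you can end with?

Place each on the leftmost legal pile:
15 → new pile 1 (tops now [15])
7 → pile 1 (tops now [7])
15 → new pile 2 (tops now [7, 15])
6 → pile 1 (tops now [6, 15])
17 → new pile 3 (tops now [6, 15, 17])
16 → pile 3 (tops now [6, 15, 16])
17 → new pile 4 (tops now [6, 15, 16, 17])
5 → pile 1 (tops now [5, 15, 16, 17])
4 → pile 1 (tops now [4, 15, 16, 17])
26 → new pile 5 (tops now [4, 15, 16, 17, 26])
6 → pile 2 (tops now [4, 6, 16, 17, 26])
28 → new pile 6 (tops now [4, 6, 16, 17, 26, 28])
6 → pile 2 (tops now [4, 6, 16, 17, 26, 28])
29 → new pile 7 (tops now [4, 6, 16, 17, 26, 28, 29])
28 → pile 6 (tops now [4, 6, 16, 17, 26, 28, 29])
6 → pile 2 (tops now [4, 6, 16, 17, 26, 28, 29])
Seven piles.

7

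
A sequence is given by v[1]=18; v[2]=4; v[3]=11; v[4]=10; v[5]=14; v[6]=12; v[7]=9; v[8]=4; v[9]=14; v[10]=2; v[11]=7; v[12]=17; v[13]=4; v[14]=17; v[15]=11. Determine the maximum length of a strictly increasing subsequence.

Track the smallest tail for each achievable length (strict):
18 → extends → [18]
4 → replaces 18 → [4]
11 → extends → [4, 11]
10 → replaces 11 → [4, 10]
14 → extends → [4, 10, 14]
12 → replaces 14 → [4, 10, 12]
9 → replaces 10 → [4, 9, 12]
4 → already a tail → [4, 9, 12]
14 → extends → [4, 9, 12, 14]
2 → replaces 4 → [2, 9, 12, 14]
7 → replaces 9 → [2, 7, 12, 14]
17 → extends → [2, 7, 12, 14, 17]
4 → replaces 7 → [2, 4, 12, 14, 17]
17 → already a tail → [2, 4, 12, 14, 17]
11 → replaces 12 → [2, 4, 11, 14, 17]
Five tails, so the longest strictly increasing subsequence has length 5 (e.g. 4, 11, 12, 14, 17).

5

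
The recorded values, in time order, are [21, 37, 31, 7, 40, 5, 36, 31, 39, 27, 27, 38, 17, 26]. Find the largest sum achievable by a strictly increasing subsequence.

Let S[i] be the best sum of a strictly increasing subsequence ending at i:
i:       1   2   3   4   5   6   7   8   9  10  11  12  13  14
a[i]:   21  37  31   7  40   5  36  31  39  27  27  38  17  26
S:      21  58  52   7  98   5  88  52 127  48  48 126  24  50
Maximum is 127 (e.g. 21 + 31 + 36 + 39).

127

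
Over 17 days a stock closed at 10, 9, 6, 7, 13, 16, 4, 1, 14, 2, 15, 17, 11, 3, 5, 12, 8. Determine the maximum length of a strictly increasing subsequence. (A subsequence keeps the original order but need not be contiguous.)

6

Track the smallest tail for each achievable length (strict):
10 → extends → [10]
9 → replaces 10 → [9]
6 → replaces 9 → [6]
7 → extends → [6, 7]
13 → extends → [6, 7, 13]
16 → extends → [6, 7, 13, 16]
4 → replaces 6 → [4, 7, 13, 16]
1 → replaces 4 → [1, 7, 13, 16]
14 → replaces 16 → [1, 7, 13, 14]
2 → replaces 7 → [1, 2, 13, 14]
15 → extends → [1, 2, 13, 14, 15]
17 → extends → [1, 2, 13, 14, 15, 17]
11 → replaces 13 → [1, 2, 11, 14, 15, 17]
3 → replaces 11 → [1, 2, 3, 14, 15, 17]
5 → replaces 14 → [1, 2, 3, 5, 15, 17]
12 → replaces 15 → [1, 2, 3, 5, 12, 17]
8 → replaces 12 → [1, 2, 3, 5, 8, 17]
Six tails, so the longest strictly increasing subsequence has length 6 (e.g. 6, 7, 13, 14, 15, 17).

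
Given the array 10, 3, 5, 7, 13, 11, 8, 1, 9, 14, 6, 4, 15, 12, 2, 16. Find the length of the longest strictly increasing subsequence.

Track the smallest tail for each achievable length (strict):
10 → extends → [10]
3 → replaces 10 → [3]
5 → extends → [3, 5]
7 → extends → [3, 5, 7]
13 → extends → [3, 5, 7, 13]
11 → replaces 13 → [3, 5, 7, 11]
8 → replaces 11 → [3, 5, 7, 8]
1 → replaces 3 → [1, 5, 7, 8]
9 → extends → [1, 5, 7, 8, 9]
14 → extends → [1, 5, 7, 8, 9, 14]
6 → replaces 7 → [1, 5, 6, 8, 9, 14]
4 → replaces 5 → [1, 4, 6, 8, 9, 14]
15 → extends → [1, 4, 6, 8, 9, 14, 15]
12 → replaces 14 → [1, 4, 6, 8, 9, 12, 15]
2 → replaces 4 → [1, 2, 6, 8, 9, 12, 15]
16 → extends → [1, 2, 6, 8, 9, 12, 15, 16]
Eight tails, so the longest strictly increasing subsequence has length 8 (e.g. 3, 5, 7, 8, 9, 14, 15, 16).

8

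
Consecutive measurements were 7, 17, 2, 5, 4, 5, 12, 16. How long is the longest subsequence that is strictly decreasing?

3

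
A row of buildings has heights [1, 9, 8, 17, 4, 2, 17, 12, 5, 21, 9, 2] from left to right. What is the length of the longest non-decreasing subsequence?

Let dp[i] be the length of the longest such subsequence ending at index i:
i:      1  2  3  4  5  6  7  8  9 10 11 12
a[i]:   1  9  8 17  4  2 17 12  5 21  9  2
dp:     1  2  2  3  2  2  4  3  3  5  4  3
Maximum dp value is 5.

5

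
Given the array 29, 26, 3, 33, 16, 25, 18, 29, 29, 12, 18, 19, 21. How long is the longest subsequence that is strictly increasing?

5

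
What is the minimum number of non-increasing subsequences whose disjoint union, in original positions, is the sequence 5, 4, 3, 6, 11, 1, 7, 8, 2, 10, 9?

Place each on the leftmost legal pile:
5 → new pile 1 (tops now [5])
4 → pile 1 (tops now [4])
3 → pile 1 (tops now [3])
6 → new pile 2 (tops now [3, 6])
11 → new pile 3 (tops now [3, 6, 11])
1 → pile 1 (tops now [1, 6, 11])
7 → pile 3 (tops now [1, 6, 7])
8 → new pile 4 (tops now [1, 6, 7, 8])
2 → pile 2 (tops now [1, 2, 7, 8])
10 → new pile 5 (tops now [1, 2, 7, 8, 10])
9 → pile 5 (tops now [1, 2, 7, 8, 9])
Five piles.

5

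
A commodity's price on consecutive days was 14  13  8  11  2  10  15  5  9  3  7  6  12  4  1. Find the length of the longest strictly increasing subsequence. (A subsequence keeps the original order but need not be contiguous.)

Let dp[i] be the length of the longest such subsequence ending at index i:
i:      1  2  3  4  5  6  7  8  9 10 11 12 13 14 15
a[i]:  14 13  8 11  2 10 15  5  9  3  7  6 12  4  1
dp:     1  1  1  2  1  2  3  2  3  2  3  3  4  3  1
Maximum dp value is 4.

4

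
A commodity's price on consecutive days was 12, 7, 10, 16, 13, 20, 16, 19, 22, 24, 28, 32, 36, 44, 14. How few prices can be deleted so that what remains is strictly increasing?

Fewest deletions = n − (longest strictly increasing subsequence).
Patience tails:
12 → extends → [12]
7 → replaces 12 → [7]
10 → extends → [7, 10]
16 → extends → [7, 10, 16]
13 → replaces 16 → [7, 10, 13]
20 → extends → [7, 10, 13, 20]
16 → replaces 20 → [7, 10, 13, 16]
19 → extends → [7, 10, 13, 16, 19]
22 → extends → [7, 10, 13, 16, 19, 22]
24 → extends → [7, 10, 13, 16, 19, 22, 24]
28 → extends → [7, 10, 13, 16, 19, 22, 24, 28]
32 → extends → [7, 10, 13, 16, 19, 22, 24, 28, 32]
36 → extends → [7, 10, 13, 16, 19, 22, 24, 28, 32, 36]
44 → extends → [7, 10, 13, 16, 19, 22, 24, 28, 32, 36, 44]
14 → replaces 16 → [7, 10, 13, 14, 19, 22, 24, 28, 32, 36, 44]
Longest strictly increasing subsequence has length 11, so deletions = 15 − 11 = 4.

4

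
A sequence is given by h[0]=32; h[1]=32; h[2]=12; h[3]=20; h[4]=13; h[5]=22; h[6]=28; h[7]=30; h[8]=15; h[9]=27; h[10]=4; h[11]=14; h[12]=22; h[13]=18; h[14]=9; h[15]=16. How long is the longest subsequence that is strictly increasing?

5

Track the smallest tail for each achievable length (strict):
32 → extends → [32]
32 → already a tail → [32]
12 → replaces 32 → [12]
20 → extends → [12, 20]
13 → replaces 20 → [12, 13]
22 → extends → [12, 13, 22]
28 → extends → [12, 13, 22, 28]
30 → extends → [12, 13, 22, 28, 30]
15 → replaces 22 → [12, 13, 15, 28, 30]
27 → replaces 28 → [12, 13, 15, 27, 30]
4 → replaces 12 → [4, 13, 15, 27, 30]
14 → replaces 15 → [4, 13, 14, 27, 30]
22 → replaces 27 → [4, 13, 14, 22, 30]
18 → replaces 22 → [4, 13, 14, 18, 30]
9 → replaces 13 → [4, 9, 14, 18, 30]
16 → replaces 18 → [4, 9, 14, 16, 30]
Five tails, so the longest strictly increasing subsequence has length 5 (e.g. 12, 20, 22, 28, 30).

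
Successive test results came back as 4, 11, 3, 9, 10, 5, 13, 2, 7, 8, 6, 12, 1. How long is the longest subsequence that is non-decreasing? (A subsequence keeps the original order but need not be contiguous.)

Track the smallest tail for each achievable length (allowing ties):
4 → extends → [4]
11 → extends → [4, 11]
3 → replaces 4 → [3, 11]
9 → replaces 11 → [3, 9]
10 → extends → [3, 9, 10]
5 → replaces 9 → [3, 5, 10]
13 → extends → [3, 5, 10, 13]
2 → replaces 3 → [2, 5, 10, 13]
7 → replaces 10 → [2, 5, 7, 13]
8 → replaces 13 → [2, 5, 7, 8]
6 → replaces 7 → [2, 5, 6, 8]
12 → extends → [2, 5, 6, 8, 12]
1 → replaces 2 → [1, 5, 6, 8, 12]
Five tails, so the longest non-decreasing subsequence has length 5 (e.g. 4, 5, 7, 8, 12).

5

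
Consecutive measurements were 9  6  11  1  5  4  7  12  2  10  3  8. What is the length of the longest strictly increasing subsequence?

Track the smallest tail for each achievable length (strict):
9 → extends → [9]
6 → replaces 9 → [6]
11 → extends → [6, 11]
1 → replaces 6 → [1, 11]
5 → replaces 11 → [1, 5]
4 → replaces 5 → [1, 4]
7 → extends → [1, 4, 7]
12 → extends → [1, 4, 7, 12]
2 → replaces 4 → [1, 2, 7, 12]
10 → replaces 12 → [1, 2, 7, 10]
3 → replaces 7 → [1, 2, 3, 10]
8 → replaces 10 → [1, 2, 3, 8]
Four tails, so the longest strictly increasing subsequence has length 4 (e.g. 1, 5, 7, 12).

4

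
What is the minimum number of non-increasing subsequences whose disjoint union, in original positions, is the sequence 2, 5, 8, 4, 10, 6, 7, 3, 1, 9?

5

The minimum number of non-increasing subsequences covering a sequence equals the length of its longest strictly increasing subsequence.
LIS length is 5 (e.g. 2, 5, 6, 7, 9), so 5 piles are needed.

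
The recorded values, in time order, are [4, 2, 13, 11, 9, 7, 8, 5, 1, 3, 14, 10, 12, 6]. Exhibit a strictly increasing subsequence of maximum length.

4, 7, 8, 10, 12

Patience tails give the LIS length; then backtrack through the dp parents:
4 → extends → [4]
2 → replaces 4 → [2]
13 → extends → [2, 13]
11 → replaces 13 → [2, 11]
9 → replaces 11 → [2, 9]
7 → replaces 9 → [2, 7]
8 → extends → [2, 7, 8]
5 → replaces 7 → [2, 5, 8]
1 → replaces 2 → [1, 5, 8]
3 → replaces 5 → [1, 3, 8]
14 → extends → [1, 3, 8, 14]
10 → replaces 14 → [1, 3, 8, 10]
12 → extends → [1, 3, 8, 10, 12]
6 → replaces 8 → [1, 3, 6, 10, 12]
Length 5; one witness is 4, 7, 8, 10, 12.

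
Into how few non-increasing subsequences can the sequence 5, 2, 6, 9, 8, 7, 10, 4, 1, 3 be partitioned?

4

Place each on the leftmost legal pile:
5 → new pile 1 (tops now [5])
2 → pile 1 (tops now [2])
6 → new pile 2 (tops now [2, 6])
9 → new pile 3 (tops now [2, 6, 9])
8 → pile 3 (tops now [2, 6, 8])
7 → pile 3 (tops now [2, 6, 7])
10 → new pile 4 (tops now [2, 6, 7, 10])
4 → pile 2 (tops now [2, 4, 7, 10])
1 → pile 1 (tops now [1, 4, 7, 10])
3 → pile 2 (tops now [1, 3, 7, 10])
Four piles.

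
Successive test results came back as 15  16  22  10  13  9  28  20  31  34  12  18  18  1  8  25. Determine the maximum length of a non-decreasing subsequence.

Track the smallest tail for each achievable length (allowing ties):
15 → extends → [15]
16 → extends → [15, 16]
22 → extends → [15, 16, 22]
10 → replaces 15 → [10, 16, 22]
13 → replaces 16 → [10, 13, 22]
9 → replaces 10 → [9, 13, 22]
28 → extends → [9, 13, 22, 28]
20 → replaces 22 → [9, 13, 20, 28]
31 → extends → [9, 13, 20, 28, 31]
34 → extends → [9, 13, 20, 28, 31, 34]
12 → replaces 13 → [9, 12, 20, 28, 31, 34]
18 → replaces 20 → [9, 12, 18, 28, 31, 34]
18 → replaces 28 → [9, 12, 18, 18, 31, 34]
1 → replaces 9 → [1, 12, 18, 18, 31, 34]
8 → replaces 12 → [1, 8, 18, 18, 31, 34]
25 → replaces 31 → [1, 8, 18, 18, 25, 34]
Six tails, so the longest non-decreasing subsequence has length 6 (e.g. 15, 16, 22, 28, 31, 34).

6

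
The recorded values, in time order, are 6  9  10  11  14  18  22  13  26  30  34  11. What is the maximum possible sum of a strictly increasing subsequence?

Let S[i] be the best sum of a strictly increasing subsequence ending at i:
i:       1   2   3   4   5   6   7   8   9  10  11  12
a[i]:    6   9  10  11  14  18  22  13  26  30  34  11
S:       6  15  25  36  50  68  90  49 116 146 180  36
Maximum is 180 (e.g. 6 + 9 + 10 + 11 + 14 + 18 + 22 + 26 + 30 + 34).

180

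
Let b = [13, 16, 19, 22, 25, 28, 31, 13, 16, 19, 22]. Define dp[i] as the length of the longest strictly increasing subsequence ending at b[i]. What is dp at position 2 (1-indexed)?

dp[i] = 1 + max{dp[j] : j<i, b[j]<b[i]} (or 1 if no such j):
i:      1  2  3  4  5  6  7  8  9 10 11
b[i]:  13 16 19 22 25 28 31 13 16 19 22
dp:     1  2  3  4  5  6  7  1  2  3  4
At index 2 the value is 2.

2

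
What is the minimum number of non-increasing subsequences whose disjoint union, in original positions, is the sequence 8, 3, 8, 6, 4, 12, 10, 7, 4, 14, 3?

4

Place each on the leftmost legal pile:
8 → new pile 1 (tops now [8])
3 → pile 1 (tops now [3])
8 → new pile 2 (tops now [3, 8])
6 → pile 2 (tops now [3, 6])
4 → pile 2 (tops now [3, 4])
12 → new pile 3 (tops now [3, 4, 12])
10 → pile 3 (tops now [3, 4, 10])
7 → pile 3 (tops now [3, 4, 7])
4 → pile 2 (tops now [3, 4, 7])
14 → new pile 4 (tops now [3, 4, 7, 14])
3 → pile 1 (tops now [3, 4, 7, 14])
Four piles.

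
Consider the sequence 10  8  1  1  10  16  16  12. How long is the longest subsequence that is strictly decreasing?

3

Negate each value so 'decreasing' becomes 'increasing', then run patience tails on the negated sequence:
-10 → extends → [-10]
-8 → extends → [-10, -8]
-1 → extends → [-10, -8, -1]
-1 → already a tail → [-10, -8, -1]
-10 → already a tail → [-10, -8, -1]
-16 → replaces -10 → [-16, -8, -1]
-16 → already a tail → [-16, -8, -1]
-12 → replaces -8 → [-16, -12, -1]
Three tails, so the longest strictly decreasing subsequence of the original has length 3.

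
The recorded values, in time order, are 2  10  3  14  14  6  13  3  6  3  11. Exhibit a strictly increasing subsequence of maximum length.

Patience tails give the LIS length; then backtrack through the dp parents:
2 → extends → [2]
10 → extends → [2, 10]
3 → replaces 10 → [2, 3]
14 → extends → [2, 3, 14]
14 → already a tail → [2, 3, 14]
6 → replaces 14 → [2, 3, 6]
13 → extends → [2, 3, 6, 13]
3 → already a tail → [2, 3, 6, 13]
6 → already a tail → [2, 3, 6, 13]
3 → already a tail → [2, 3, 6, 13]
11 → replaces 13 → [2, 3, 6, 11]
Length 4; one witness is 2, 3, 6, 13.

2, 3, 6, 13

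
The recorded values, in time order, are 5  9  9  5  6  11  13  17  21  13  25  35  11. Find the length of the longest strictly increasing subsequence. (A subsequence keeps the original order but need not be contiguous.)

Track the smallest tail for each achievable length (strict):
5 → extends → [5]
9 → extends → [5, 9]
9 → already a tail → [5, 9]
5 → already a tail → [5, 9]
6 → replaces 9 → [5, 6]
11 → extends → [5, 6, 11]
13 → extends → [5, 6, 11, 13]
17 → extends → [5, 6, 11, 13, 17]
21 → extends → [5, 6, 11, 13, 17, 21]
13 → already a tail → [5, 6, 11, 13, 17, 21]
25 → extends → [5, 6, 11, 13, 17, 21, 25]
35 → extends → [5, 6, 11, 13, 17, 21, 25, 35]
11 → already a tail → [5, 6, 11, 13, 17, 21, 25, 35]
Eight tails, so the longest strictly increasing subsequence has length 8 (e.g. 5, 9, 11, 13, 17, 21, 25, 35).

8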